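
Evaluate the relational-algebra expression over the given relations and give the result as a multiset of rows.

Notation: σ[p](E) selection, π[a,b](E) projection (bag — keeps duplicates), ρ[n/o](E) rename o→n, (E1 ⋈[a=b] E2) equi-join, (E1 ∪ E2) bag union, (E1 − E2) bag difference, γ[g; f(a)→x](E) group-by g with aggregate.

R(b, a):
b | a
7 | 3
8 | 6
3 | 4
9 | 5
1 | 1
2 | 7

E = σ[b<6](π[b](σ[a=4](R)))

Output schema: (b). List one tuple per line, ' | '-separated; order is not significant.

Row counts bottom-up:
  R → 6
  σ[a=4](R) → 1
  π[b](σ[a=4](R)) → 1
  σ[b<6](π[b](σ[a=4](R))) → 1

== RESULT ==
b
3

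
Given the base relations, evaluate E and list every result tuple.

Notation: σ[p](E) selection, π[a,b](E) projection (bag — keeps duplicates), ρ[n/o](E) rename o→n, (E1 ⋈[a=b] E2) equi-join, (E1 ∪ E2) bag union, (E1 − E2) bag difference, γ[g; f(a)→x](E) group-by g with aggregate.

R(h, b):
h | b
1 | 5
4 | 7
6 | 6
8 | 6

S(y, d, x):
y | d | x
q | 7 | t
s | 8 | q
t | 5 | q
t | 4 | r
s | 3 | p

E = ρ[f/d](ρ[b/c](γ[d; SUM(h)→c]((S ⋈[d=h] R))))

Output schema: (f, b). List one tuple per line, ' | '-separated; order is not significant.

Per-node cardinality:
  S → 5
  R → 4
  (S ⋈[d=h] R) → 2
  γ[d; SUM(h)→c]((S ⋈[d=h] R)) → 2
  ρ[b/c](γ[d; SUM(h)→c]((S ⋈[d=h] R))) → 2
  ρ[f/d](ρ[b/c](γ[d; SUM(h)→c]((S ⋈[d=h] R)))) → 2

== RESULT ==
f | b
4 | 4
8 | 8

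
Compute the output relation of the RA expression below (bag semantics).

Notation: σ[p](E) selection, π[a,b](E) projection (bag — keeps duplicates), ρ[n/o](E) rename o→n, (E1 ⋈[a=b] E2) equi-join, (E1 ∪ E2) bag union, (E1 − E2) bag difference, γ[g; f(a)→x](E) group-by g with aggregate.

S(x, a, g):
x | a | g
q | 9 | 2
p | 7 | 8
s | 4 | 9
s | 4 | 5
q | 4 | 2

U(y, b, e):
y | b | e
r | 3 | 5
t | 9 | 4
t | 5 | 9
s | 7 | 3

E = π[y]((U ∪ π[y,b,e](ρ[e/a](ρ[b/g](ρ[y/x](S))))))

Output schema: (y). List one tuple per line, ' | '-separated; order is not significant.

Per-node cardinality:
  U → 4
  S → 5
  ρ[y/x](S) → 5
  ρ[b/g](ρ[y/x](S)) → 5
  ρ[e/a](ρ[b/g](ρ[y/x](S))) → 5
  π[y,b,e](ρ[e/a](ρ[b/g](ρ[y/x](S)))) → 5
  (U ∪ π[y,b,e](ρ[e/a](ρ[b/g](ρ[y/x](S))))) → 9
  π[y]((U ∪ π[y,b,e](ρ[e/a](ρ[b/g](ρ[y/x](S)))))) → 9

== RESULT ==
y
p
q
q
r
s
s
s
t
t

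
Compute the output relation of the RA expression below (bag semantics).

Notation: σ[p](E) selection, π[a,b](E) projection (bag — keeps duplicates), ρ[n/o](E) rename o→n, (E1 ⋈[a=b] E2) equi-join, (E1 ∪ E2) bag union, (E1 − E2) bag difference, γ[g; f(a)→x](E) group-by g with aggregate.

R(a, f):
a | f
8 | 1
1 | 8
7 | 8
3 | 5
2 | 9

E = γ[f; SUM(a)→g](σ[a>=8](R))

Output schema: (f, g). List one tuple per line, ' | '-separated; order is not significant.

Stepwise |·|:
  R → 5
  σ[a>=8](R) → 1
  γ[f; SUM(a)→g](σ[a>=8](R)) → 1

== RESULT ==
f | g
1 | 8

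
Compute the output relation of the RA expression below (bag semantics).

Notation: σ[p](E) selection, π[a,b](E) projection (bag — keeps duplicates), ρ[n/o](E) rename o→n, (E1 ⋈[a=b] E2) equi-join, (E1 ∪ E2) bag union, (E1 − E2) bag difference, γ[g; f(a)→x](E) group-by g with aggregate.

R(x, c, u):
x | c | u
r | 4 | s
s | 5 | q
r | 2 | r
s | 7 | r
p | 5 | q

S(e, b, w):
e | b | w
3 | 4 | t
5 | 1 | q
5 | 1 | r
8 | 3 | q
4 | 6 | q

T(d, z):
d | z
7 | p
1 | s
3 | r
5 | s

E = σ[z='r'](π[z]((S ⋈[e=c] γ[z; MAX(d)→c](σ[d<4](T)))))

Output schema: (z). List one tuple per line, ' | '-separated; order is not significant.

Stepwise |·|:
  S → 5
  T → 4
  σ[d<4](T) → 2
  γ[z; MAX(d)→c](σ[d<4](T)) → 2
  (S ⋈[e=c] γ[z; MAX(d)→c](σ[d<4](T))) → 1
  π[z]((S ⋈[e=c] γ[z; MAX(d)→c](σ[d<4](T)))) → 1
  σ[z='r'](π[z]((S ⋈[e=c] γ[z; MAX(d)→c](σ[d<4](T))))) → 1

== RESULT ==
z
r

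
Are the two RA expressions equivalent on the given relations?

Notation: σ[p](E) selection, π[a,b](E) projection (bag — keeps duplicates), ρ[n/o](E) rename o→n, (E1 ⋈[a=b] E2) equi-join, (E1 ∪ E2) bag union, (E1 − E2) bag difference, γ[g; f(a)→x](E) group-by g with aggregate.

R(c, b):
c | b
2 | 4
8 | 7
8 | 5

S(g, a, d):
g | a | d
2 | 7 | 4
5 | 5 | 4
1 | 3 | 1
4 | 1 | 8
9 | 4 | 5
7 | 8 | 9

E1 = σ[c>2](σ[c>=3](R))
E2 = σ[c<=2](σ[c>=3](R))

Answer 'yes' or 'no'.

E1 per-node cardinality:
  R → 3
  σ[c>=3](R) → 2
  σ[c>2](σ[c>=3](R)) → 2
E2 per-node cardinality:
  R → 3
  σ[c>=3](R) → 2
  σ[c<=2](σ[c>=3](R)) → 0

E1 result:
c | b
8 | 5
8 | 7
E2 result:
c | b
(0 rows)
Witness: (8, 7) appears 1× in E1 but 0× in E2.

no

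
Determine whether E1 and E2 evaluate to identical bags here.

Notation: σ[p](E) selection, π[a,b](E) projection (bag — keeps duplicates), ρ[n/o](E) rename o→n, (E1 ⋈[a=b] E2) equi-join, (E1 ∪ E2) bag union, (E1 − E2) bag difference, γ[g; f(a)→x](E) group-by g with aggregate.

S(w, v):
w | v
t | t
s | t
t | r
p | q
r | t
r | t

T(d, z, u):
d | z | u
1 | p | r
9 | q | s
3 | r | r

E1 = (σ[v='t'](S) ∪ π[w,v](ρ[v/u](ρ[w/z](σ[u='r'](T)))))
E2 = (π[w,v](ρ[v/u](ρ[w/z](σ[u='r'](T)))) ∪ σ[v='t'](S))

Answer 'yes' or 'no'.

E1 row counts bottom-up:
  S → 6
  σ[v='t'](S) → 4
  T → 3
  σ[u='r'](T) → 2
  ρ[w/z](σ[u='r'](T)) → 2
  ρ[v/u](ρ[w/z](σ[u='r'](T))) → 2
  π[w,v](ρ[v/u](ρ[w/z](σ[u='r'](T)))) → 2
  (σ[v='t'](S) ∪ π[w,v](ρ[v/u](ρ[w/z](σ[u='r'](T))))) → 6
E2 row counts bottom-up:
  T → 3
  σ[u='r'](T) → 2
  ρ[w/z](σ[u='r'](T)) → 2
  ρ[v/u](ρ[w/z](σ[u='r'](T))) → 2
  π[w,v](ρ[v/u](ρ[w/z](σ[u='r'](T)))) → 2
  S → 6
  σ[v='t'](S) → 4
  (π[w,v](ρ[v/u](ρ[w/z](σ[u='r'](T)))) ∪ σ[v='t'](S)) → 6

E1 and E2 produce the same multiset:
w | v
p | r
r | r
r | t
r | t
s | t
t | t

yes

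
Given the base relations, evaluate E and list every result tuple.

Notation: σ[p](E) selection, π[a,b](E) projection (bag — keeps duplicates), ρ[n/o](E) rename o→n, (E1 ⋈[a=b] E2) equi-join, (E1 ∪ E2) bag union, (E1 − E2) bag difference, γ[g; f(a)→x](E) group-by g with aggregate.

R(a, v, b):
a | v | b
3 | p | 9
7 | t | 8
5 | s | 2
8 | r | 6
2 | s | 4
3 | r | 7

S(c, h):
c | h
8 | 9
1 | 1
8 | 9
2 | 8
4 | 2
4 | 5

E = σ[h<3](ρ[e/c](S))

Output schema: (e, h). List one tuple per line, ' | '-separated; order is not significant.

Stepwise |·|:
  S → 6
  ρ[e/c](S) → 6
  σ[h<3](ρ[e/c](S)) → 2

== RESULT ==
e | h
1 | 1
4 | 2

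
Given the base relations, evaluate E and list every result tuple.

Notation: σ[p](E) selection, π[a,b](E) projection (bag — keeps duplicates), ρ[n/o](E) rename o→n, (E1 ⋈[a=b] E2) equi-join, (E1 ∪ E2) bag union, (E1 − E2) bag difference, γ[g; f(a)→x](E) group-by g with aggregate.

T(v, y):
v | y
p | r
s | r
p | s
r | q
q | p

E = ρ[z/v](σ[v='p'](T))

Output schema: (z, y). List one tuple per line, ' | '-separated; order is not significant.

Stepwise |·|:
  T → 5
  σ[v='p'](T) → 2
  ρ[z/v](σ[v='p'](T)) → 2

== RESULT ==
z | y
p | r
p | s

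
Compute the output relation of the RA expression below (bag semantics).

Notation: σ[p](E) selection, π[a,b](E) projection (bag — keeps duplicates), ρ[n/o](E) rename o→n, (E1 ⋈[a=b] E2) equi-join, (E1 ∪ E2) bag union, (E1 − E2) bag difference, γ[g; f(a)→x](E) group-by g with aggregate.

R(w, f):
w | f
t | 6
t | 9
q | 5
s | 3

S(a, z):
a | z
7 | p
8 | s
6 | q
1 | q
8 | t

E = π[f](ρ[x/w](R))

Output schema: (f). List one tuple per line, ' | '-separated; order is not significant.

Subexpression sizes:
  R → 4
  ρ[x/w](R) → 4
  π[f](ρ[x/w](R)) → 4

== RESULT ==
f
3
5
6
9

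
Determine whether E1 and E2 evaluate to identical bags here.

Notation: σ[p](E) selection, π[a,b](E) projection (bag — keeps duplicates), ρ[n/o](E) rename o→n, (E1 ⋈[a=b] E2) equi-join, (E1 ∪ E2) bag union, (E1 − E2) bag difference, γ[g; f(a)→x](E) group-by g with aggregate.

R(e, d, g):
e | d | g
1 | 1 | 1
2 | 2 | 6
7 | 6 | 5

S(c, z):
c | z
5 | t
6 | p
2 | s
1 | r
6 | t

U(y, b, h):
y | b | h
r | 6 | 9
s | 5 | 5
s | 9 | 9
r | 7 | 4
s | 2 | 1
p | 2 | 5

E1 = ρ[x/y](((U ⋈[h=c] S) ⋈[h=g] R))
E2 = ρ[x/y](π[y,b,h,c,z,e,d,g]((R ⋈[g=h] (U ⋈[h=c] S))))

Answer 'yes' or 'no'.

E1 per-node cardinality:
  U → 6
  S → 5
  (U ⋈[h=c] S) → 3
  R → 3
  ((U ⋈[h=c] S) ⋈[h=g] R) → 3
  ρ[x/y](((U ⋈[h=c] S) ⋈[h=g] R)) → 3
E2 per-node cardinality:
  R → 3
  U → 6
  S → 5
  (U ⋈[h=c] S) → 3
  (R ⋈[g=h] (U ⋈[h=c] S)) → 3
  π[y,b,h,c,z,e,d,g]((R ⋈[g=h] (U ⋈[h=c] S))) → 3
  ρ[x/y](π[y,b,h,c,z,e,d,g]((R ⋈[g=h] (U ⋈[h=c] S)))) → 3

E1 and E2 produce the same multiset:
x | b | h | c | z | e | d | g
p | 2 | 5 | 5 | t | 7 | 6 | 5
s | 2 | 1 | 1 | r | 1 | 1 | 1
s | 5 | 5 | 5 | t | 7 | 6 | 5

yes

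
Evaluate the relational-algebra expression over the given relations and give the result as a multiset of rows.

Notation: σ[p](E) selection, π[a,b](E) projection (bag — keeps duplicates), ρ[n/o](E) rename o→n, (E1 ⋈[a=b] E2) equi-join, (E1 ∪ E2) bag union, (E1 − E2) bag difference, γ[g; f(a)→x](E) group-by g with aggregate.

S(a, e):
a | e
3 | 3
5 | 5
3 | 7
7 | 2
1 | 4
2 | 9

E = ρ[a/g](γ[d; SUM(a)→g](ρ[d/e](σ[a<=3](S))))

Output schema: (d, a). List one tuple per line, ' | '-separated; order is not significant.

Stepwise |·|:
  S → 6
  σ[a<=3](S) → 4
  ρ[d/e](σ[a<=3](S)) → 4
  γ[d; SUM(a)→g](ρ[d/e](σ[a<=3](S))) → 4
  ρ[a/g](γ[d; SUM(a)→g](ρ[d/e](σ[a<=3](S)))) → 4

== RESULT ==
d | a
3 | 3
4 | 1
7 | 3
9 | 2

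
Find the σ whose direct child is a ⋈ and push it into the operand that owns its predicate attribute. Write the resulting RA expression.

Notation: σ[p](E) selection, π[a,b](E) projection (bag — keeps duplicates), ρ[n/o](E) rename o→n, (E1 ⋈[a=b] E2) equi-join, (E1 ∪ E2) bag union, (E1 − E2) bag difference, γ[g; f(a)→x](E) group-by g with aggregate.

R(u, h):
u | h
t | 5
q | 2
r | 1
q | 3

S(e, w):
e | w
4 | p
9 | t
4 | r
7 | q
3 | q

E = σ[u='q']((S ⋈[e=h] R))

σ filters on u, owned by the right side.
E' = (S ⋈[e=h] σ[u='q'](R))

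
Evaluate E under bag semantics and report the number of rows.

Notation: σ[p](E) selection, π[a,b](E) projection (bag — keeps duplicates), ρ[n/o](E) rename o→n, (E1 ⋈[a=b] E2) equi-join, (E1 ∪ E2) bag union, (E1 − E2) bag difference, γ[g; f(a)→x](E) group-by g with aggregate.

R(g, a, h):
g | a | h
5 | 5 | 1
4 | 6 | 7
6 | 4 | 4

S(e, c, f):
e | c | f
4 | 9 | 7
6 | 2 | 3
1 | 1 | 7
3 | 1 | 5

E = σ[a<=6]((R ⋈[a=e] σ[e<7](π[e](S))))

Subexpression sizes:
  R → 3
  S → 4
  π[e](S) → 4
  σ[e<7](π[e](S)) → 4
  (R ⋈[a=e] σ[e<7](π[e](S))) → 2
  σ[a<=6]((R ⋈[a=e] σ[e<7](π[e](S)))) → 2

|E| = 2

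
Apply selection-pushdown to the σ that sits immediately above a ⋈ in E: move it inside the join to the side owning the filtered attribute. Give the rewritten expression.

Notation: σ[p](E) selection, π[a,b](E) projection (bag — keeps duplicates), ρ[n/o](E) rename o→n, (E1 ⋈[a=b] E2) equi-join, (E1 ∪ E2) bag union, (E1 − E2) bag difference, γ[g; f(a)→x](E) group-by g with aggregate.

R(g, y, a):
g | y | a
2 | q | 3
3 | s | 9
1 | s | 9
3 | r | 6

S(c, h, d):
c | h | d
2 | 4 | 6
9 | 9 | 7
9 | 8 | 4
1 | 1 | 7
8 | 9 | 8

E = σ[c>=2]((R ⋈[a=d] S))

σ filters on c, owned by the right side.
E' = (R ⋈[a=d] σ[c>=2](S))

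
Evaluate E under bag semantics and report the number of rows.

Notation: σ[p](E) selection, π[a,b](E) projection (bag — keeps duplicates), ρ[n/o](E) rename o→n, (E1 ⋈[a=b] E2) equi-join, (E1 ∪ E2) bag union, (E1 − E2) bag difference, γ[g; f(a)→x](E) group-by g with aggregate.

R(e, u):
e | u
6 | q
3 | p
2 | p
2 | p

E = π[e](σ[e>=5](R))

Row counts bottom-up:
  R → 4
  σ[e>=5](R) → 1
  π[e](σ[e>=5](R)) → 1

|E| = 1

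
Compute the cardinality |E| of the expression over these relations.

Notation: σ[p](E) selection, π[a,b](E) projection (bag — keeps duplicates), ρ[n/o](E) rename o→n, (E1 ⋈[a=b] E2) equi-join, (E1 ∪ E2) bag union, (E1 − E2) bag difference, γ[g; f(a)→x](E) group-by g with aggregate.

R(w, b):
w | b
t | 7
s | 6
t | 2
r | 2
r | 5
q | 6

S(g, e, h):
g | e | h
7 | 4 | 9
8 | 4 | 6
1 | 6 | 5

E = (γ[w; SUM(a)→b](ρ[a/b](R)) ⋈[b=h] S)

Per-node cardinality:
  R → 6
  ρ[a/b](R) → 6
  γ[w; SUM(a)→b](ρ[a/b](R)) → 4
  S → 3
  (γ[w; SUM(a)→b](ρ[a/b](R)) ⋈[b=h] S) → 3

|E| = 3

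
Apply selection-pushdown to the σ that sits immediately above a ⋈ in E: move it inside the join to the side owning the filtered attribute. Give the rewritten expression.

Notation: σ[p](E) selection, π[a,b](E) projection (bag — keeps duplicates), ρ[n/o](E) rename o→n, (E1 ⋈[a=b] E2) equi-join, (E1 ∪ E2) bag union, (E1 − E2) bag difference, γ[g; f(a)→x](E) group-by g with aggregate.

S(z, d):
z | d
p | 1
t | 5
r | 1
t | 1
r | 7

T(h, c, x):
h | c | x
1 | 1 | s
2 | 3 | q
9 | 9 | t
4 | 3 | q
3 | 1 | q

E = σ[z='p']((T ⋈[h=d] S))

σ filters on z, owned by the right side.
E' = (T ⋈[h=d] σ[z='p'](S))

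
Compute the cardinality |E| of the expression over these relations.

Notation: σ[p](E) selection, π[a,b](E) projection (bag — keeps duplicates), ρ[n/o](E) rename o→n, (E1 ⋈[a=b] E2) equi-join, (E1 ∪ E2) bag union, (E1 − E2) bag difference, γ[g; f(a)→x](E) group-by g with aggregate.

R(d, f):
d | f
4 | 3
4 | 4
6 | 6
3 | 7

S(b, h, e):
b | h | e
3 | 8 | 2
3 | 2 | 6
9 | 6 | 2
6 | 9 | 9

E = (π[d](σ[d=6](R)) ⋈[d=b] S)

Row counts bottom-up:
  R → 4
  σ[d=6](R) → 1
  π[d](σ[d=6](R)) → 1
  S → 4
  (π[d](σ[d=6](R)) ⋈[d=b] S) → 1

|E| = 1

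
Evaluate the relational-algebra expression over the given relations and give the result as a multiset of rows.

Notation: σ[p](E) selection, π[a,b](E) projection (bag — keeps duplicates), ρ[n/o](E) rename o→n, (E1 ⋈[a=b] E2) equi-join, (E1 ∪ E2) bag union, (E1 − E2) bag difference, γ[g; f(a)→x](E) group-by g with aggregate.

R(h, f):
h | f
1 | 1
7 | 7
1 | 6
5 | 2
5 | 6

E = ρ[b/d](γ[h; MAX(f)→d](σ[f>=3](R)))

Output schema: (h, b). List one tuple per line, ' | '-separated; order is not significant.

Row counts bottom-up:
  R → 5
  σ[f>=3](R) → 3
  γ[h; MAX(f)→d](σ[f>=3](R)) → 3
  ρ[b/d](γ[h; MAX(f)→d](σ[f>=3](R))) → 3

== RESULT ==
h | b
1 | 6
5 | 6
7 | 7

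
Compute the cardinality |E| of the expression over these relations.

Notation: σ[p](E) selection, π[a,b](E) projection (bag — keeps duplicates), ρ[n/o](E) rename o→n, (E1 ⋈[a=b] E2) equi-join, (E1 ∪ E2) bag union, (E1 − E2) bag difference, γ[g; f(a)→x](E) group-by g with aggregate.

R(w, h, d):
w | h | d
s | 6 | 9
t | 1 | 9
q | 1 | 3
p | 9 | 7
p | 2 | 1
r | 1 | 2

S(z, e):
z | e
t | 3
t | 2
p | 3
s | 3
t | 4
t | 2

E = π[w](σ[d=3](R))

Stepwise |·|:
  R → 6
  σ[d=3](R) → 1
  π[w](σ[d=3](R)) → 1

|E| = 1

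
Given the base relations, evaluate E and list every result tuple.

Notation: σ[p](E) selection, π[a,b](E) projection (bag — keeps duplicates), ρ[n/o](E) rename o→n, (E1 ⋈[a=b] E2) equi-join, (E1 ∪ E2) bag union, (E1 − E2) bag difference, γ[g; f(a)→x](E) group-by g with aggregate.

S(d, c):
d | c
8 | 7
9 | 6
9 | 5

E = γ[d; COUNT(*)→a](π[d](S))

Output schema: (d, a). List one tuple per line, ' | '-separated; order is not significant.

Row counts bottom-up:
  S → 3
  π[d](S) → 3
  γ[d; COUNT(*)→a](π[d](S)) → 2

== RESULT ==
d | a
8 | 1
9 | 2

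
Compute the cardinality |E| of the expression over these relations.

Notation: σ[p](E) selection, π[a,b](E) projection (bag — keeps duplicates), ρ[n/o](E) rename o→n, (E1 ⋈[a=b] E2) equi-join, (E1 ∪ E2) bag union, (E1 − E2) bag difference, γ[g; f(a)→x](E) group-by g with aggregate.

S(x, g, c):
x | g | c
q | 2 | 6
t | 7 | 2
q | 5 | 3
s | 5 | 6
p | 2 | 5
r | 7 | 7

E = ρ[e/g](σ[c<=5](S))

Subexpression sizes:
  S → 6
  σ[c<=5](S) → 3
  ρ[e/g](σ[c<=5](S)) → 3

|E| = 3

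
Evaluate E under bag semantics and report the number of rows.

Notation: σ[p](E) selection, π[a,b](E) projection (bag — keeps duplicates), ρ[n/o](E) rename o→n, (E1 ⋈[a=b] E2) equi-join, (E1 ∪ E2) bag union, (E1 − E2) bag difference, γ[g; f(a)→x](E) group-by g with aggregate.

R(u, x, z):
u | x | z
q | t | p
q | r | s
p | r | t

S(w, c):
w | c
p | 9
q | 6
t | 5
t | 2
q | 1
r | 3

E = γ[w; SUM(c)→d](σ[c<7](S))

Row counts bottom-up:
  S → 6
  σ[c<7](S) → 5
  γ[w; SUM(c)→d](σ[c<7](S)) → 3

|E| = 3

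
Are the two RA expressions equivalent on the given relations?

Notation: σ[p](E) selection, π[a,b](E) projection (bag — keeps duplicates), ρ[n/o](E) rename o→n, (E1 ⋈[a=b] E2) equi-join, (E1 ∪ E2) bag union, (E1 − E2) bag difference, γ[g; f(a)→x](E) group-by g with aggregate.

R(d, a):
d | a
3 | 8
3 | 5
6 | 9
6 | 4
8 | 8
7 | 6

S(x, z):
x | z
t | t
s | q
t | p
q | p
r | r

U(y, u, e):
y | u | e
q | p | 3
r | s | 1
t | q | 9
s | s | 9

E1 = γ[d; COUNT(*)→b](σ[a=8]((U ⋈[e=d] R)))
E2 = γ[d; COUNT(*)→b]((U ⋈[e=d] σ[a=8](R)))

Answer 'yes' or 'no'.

E1 row counts bottom-up:
  U → 4
  R → 6
  (U ⋈[e=d] R) → 2
  σ[a=8]((U ⋈[e=d] R)) → 1
  γ[d; COUNT(*)→b](σ[a=8]((U ⋈[e=d] R))) → 1
E2 row counts bottom-up:
  U → 4
  R → 6
  σ[a=8](R) → 2
  (U ⋈[e=d] σ[a=8](R)) → 1
  γ[d; COUNT(*)→b]((U ⋈[e=d] σ[a=8](R))) → 1

E1 and E2 produce the same multiset:
d | b
3 | 1

yes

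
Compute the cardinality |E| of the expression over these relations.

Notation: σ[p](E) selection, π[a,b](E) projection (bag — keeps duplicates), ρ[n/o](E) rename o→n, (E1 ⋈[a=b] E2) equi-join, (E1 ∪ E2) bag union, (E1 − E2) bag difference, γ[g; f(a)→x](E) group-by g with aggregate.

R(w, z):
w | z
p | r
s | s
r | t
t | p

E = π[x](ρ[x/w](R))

Subexpression sizes:
  R → 4
  ρ[x/w](R) → 4
  π[x](ρ[x/w](R)) → 4

|E| = 4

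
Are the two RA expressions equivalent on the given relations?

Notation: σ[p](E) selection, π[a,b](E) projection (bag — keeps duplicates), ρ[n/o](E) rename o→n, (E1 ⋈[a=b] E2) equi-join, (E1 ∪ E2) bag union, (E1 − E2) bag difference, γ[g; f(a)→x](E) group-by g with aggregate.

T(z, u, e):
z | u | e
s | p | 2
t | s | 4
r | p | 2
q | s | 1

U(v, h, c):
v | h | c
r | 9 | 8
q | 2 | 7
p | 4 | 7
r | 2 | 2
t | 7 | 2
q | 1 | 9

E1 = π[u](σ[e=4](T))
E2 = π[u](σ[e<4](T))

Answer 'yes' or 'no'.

E1 row counts bottom-up:
  T → 4
  σ[e=4](T) → 1
  π[u](σ[e=4](T)) → 1
E2 row counts bottom-up:
  T → 4
  σ[e<4](T) → 3
  π[u](σ[e<4](T)) → 3

E1 result:
u
s
E2 result:
u
p
p
s
Witness: ('p',) appears 0× in E1 but 2× in E2.

no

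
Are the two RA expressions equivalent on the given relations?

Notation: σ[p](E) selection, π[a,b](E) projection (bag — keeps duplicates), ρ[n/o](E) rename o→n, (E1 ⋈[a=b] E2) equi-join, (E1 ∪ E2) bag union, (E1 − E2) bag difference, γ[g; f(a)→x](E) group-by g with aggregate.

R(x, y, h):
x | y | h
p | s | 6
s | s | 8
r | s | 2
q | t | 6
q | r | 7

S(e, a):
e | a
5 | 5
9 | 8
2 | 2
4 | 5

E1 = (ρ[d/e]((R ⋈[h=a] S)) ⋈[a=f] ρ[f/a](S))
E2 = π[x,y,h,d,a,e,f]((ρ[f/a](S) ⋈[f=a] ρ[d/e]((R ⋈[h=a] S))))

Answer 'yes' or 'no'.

E1 subexpression sizes:
  R → 5
  S → 4
  (R ⋈[h=a] S) → 2
  ρ[d/e]((R ⋈[h=a] S)) → 2
  S → 4
  ρ[f/a](S) → 4
  (ρ[d/e]((R ⋈[h=a] S)) ⋈[a=f] ρ[f/a](S)) → 2
E2 subexpression sizes:
  S → 4
  ρ[f/a](S) → 4
  R → 5
  S → 4
  (R ⋈[h=a] S) → 2
  ρ[d/e]((R ⋈[h=a] S)) → 2
  (ρ[f/a](S) ⋈[f=a] ρ[d/e]((R ⋈[h=a] S))) → 2
  π[x,y,h,d,a,e,f]((ρ[f/a](S) ⋈[f=a] ρ[d/e]((R ⋈[h=a] S)))) → 2

E1 and E2 produce the same multiset:
x | y | h | d | a | e | f
r | s | 2 | 2 | 2 | 2 | 2
s | s | 8 | 9 | 8 | 9 | 8

yes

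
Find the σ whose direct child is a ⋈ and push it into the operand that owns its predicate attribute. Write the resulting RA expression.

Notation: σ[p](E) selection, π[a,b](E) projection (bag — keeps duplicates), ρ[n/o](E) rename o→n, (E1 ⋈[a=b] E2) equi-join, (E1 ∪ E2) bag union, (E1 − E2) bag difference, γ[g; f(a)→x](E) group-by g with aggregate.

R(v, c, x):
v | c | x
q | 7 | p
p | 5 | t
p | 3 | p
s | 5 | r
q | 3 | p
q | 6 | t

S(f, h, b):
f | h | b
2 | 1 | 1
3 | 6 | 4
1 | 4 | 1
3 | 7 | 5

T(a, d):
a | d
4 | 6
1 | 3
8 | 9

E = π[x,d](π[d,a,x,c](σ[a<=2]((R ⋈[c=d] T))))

σ filters on a, owned by the right side.
E' = π[x,d](π[d,a,x,c]((R ⋈[c=d] σ[a<=2](T))))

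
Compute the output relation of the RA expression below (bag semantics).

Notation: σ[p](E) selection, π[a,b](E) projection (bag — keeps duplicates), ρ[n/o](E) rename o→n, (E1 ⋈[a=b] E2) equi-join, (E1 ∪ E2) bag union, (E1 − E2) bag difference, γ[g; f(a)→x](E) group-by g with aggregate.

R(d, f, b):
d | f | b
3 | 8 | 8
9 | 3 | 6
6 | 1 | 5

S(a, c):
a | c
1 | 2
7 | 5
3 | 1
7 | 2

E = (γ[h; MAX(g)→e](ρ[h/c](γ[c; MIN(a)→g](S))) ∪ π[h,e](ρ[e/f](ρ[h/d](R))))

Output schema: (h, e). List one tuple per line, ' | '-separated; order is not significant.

Stepwise |·|:
  S → 4
  γ[c; MIN(a)→g](S) → 3
  ρ[h/c](γ[c; MIN(a)→g](S)) → 3
  γ[h; MAX(g)→e](ρ[h/c](γ[c; MIN(a)→g](S))) → 3
  R → 3
  ρ[h/d](R) → 3
  ρ[e/f](ρ[h/d](R)) → 3
  π[h,e](ρ[e/f](ρ[h/d](R))) → 3
  (γ[h; MAX(g)→e](ρ[h/c](γ[c; MIN(a)→g](S))) ∪ π[h,e](ρ[e/f](ρ[h/d](R)))) → 6

== RESULT ==
h | e
1 | 3
2 | 1
3 | 8
5 | 7
6 | 1
9 | 3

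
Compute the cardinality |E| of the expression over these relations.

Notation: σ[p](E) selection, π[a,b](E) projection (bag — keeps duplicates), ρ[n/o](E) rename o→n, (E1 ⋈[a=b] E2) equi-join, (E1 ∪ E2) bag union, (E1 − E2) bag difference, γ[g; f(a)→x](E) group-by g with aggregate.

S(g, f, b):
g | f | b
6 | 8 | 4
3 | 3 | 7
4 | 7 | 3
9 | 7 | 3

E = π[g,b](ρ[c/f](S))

Subexpression sizes:
  S → 4
  ρ[c/f](S) → 4
  π[g,b](ρ[c/f](S)) → 4

|E| = 4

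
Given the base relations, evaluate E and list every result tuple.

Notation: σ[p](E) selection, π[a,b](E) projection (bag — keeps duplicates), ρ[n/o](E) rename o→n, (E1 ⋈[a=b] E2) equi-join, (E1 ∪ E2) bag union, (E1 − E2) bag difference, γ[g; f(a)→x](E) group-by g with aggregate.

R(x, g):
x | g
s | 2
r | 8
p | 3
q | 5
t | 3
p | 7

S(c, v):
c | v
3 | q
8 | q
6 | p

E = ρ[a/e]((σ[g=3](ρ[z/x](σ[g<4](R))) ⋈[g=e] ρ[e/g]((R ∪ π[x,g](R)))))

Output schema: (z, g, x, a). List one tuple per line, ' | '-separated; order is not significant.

Per-node cardinality:
  R → 6
  σ[g<4](R) → 3
  ρ[z/x](σ[g<4](R)) → 3
  σ[g=3](ρ[z/x](σ[g<4](R))) → 2
  R → 6
  R → 6
  π[x,g](R) → 6
  (R ∪ π[x,g](R)) → 12
  ρ[e/g]((R ∪ π[x,g](R))) → 12
  (σ[g=3](ρ[z/x](σ[g<4](R))) ⋈[g=e] ρ[e/g]((R ∪ π[x,g](R)))) → 8
  ρ[a/e]((σ[g=3](ρ[z/x](σ[g<4](R))) ⋈[g=e] ρ[e/g]((R ∪ π[x,g](R))))) → 8

== RESULT ==
z | g | x | a
p | 3 | p | 3
p | 3 | p | 3
p | 3 | t | 3
p | 3 | t | 3
t | 3 | p | 3
t | 3 | p | 3
t | 3 | t | 3
t | 3 | t | 3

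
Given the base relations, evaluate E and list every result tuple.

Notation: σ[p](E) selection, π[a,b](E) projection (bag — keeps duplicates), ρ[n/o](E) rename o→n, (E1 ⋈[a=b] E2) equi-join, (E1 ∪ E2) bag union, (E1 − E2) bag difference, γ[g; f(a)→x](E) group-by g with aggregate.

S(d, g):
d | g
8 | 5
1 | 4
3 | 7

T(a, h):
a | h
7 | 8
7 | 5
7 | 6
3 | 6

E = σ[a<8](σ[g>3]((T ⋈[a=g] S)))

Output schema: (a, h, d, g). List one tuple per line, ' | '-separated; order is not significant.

Subexpression sizes:
  T → 4
  S → 3
  (T ⋈[a=g] S) → 3
  σ[g>3]((T ⋈[a=g] S)) → 3
  σ[a<8](σ[g>3]((T ⋈[a=g] S))) → 3

== RESULT ==
a | h | d | g
7 | 5 | 3 | 7
7 | 6 | 3 | 7
7 | 8 | 3 | 7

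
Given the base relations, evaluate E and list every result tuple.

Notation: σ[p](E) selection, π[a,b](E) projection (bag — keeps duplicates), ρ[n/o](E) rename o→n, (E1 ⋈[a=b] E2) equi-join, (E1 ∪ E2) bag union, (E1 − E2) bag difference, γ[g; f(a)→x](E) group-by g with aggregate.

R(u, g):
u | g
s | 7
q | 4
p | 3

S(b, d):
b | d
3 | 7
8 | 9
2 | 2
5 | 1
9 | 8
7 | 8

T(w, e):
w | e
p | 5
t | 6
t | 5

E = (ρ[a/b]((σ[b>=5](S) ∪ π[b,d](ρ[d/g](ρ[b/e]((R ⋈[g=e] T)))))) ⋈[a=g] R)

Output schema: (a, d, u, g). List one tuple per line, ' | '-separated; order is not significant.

Stepwise |·|:
  S → 6
  σ[b>=5](S) → 4
  R → 3
  T → 3
  (R ⋈[g=e] T) → 0
  ρ[b/e]((R ⋈[g=e] T)) → 0
  ρ[d/g](ρ[b/e]((R ⋈[g=e] T))) → 0
  π[b,d](ρ[d/g](ρ[b/e]((R ⋈[g=e] T)))) → 0
  (σ[b>=5](S) ∪ π[b,d](ρ[d/g](ρ[b/e]((R ⋈[g=e] T))))) → 4
  ρ[a/b]((σ[b>=5](S) ∪ π[b,d](ρ[d/g](ρ[b/e]((R ⋈[g=e] T)))))) → 4
  R → 3
  (ρ[a/b]((σ[b>=5](S) ∪ π[b,d](ρ[d/g](ρ[b/e]((R ⋈[g=e] T)))))) ⋈[a=g] R) → 1

== RESULT ==
a | d | u | g
7 | 8 | s | 7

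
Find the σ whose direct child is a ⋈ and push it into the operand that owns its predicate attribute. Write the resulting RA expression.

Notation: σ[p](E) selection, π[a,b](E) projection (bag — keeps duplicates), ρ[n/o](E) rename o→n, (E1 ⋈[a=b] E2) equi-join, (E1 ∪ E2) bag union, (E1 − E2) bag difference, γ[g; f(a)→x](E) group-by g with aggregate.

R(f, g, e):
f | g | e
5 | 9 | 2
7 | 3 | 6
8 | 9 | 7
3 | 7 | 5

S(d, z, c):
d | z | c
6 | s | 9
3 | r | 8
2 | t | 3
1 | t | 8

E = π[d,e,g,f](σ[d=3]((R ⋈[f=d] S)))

σ filters on d, owned by the right side.
E' = π[d,e,g,f]((R ⋈[f=d] σ[d=3](S)))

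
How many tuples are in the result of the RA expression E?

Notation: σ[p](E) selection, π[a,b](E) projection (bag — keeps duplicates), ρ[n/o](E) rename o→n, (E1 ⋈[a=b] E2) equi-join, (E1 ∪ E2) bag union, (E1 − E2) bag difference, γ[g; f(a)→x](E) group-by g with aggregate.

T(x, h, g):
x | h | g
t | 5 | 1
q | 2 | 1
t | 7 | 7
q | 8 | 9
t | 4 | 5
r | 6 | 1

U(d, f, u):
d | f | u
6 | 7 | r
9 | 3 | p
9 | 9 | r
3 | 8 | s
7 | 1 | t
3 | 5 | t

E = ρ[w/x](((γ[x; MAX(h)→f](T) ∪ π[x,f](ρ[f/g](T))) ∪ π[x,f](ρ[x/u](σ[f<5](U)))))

Subexpression sizes:
  T → 6
  γ[x; MAX(h)→f](T) → 3
  T → 6
  ρ[f/g](T) → 6
  π[x,f](ρ[f/g](T)) → 6
  (γ[x; MAX(h)→f](T) ∪ π[x,f](ρ[f/g](T))) → 9
  U → 6
  σ[f<5](U) → 2
  ρ[x/u](σ[f<5](U)) → 2
  π[x,f](ρ[x/u](σ[f<5](U))) → 2
  ((γ[x; MAX(h)→f](T) ∪ π[x,f](ρ[f/g](T))) ∪ π[x,f](ρ[x/u](σ[f<5](U)))) → 11
  ρ[w/x](((γ[x; MAX(h)→f](T) ∪ π[x,f](ρ[f/g](T))) ∪ π[x,f](ρ[x/u](σ[f<5](U))))) → 11

|E| = 11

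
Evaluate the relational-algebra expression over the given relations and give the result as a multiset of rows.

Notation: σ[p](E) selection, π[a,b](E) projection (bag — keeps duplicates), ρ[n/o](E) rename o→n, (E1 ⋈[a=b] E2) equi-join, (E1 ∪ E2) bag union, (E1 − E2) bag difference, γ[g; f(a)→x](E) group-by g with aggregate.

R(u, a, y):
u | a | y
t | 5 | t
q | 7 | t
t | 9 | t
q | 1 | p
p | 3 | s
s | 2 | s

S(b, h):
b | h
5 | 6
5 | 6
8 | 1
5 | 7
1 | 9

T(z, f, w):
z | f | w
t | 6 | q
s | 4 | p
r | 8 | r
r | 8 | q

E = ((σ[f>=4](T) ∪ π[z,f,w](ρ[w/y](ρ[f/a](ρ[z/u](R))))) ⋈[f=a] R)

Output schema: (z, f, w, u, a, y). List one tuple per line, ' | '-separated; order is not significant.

Per-node cardinality:
  T → 4
  σ[f>=4](T) → 4
  R → 6
  ρ[z/u](R) → 6
  ρ[f/a](ρ[z/u](R)) → 6
  ρ[w/y](ρ[f/a](ρ[z/u](R))) → 6
  π[z,f,w](ρ[w/y](ρ[f/a](ρ[z/u](R)))) → 6
  (σ[f>=4](T) ∪ π[z,f,w](ρ[w/y](ρ[f/a](ρ[z/u](R))))) → 10
  R → 6
  ((σ[f>=4](T) ∪ π[z,f,w](ρ[w/y](ρ[f/a](ρ[z/u](R))))) ⋈[f=a] R) → 6

== RESULT ==
z | f | w | u | a | y
p | 3 | s | p | 3 | s
q | 1 | p | q | 1 | p
q | 7 | t | q | 7 | t
s | 2 | s | s | 2 | s
t | 5 | t | t | 5 | t
t | 9 | t | t | 9 | t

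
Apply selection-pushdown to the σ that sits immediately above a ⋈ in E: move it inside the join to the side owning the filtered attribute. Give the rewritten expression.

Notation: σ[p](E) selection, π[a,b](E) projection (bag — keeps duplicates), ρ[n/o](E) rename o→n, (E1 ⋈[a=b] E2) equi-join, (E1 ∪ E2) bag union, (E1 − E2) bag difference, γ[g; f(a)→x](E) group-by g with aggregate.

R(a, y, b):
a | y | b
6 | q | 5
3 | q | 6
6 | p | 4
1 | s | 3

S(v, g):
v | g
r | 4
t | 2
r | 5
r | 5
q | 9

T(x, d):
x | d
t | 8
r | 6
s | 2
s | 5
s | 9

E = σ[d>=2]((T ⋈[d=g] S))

σ filters on d, owned by the left side.
E' = (σ[d>=2](T) ⋈[d=g] S)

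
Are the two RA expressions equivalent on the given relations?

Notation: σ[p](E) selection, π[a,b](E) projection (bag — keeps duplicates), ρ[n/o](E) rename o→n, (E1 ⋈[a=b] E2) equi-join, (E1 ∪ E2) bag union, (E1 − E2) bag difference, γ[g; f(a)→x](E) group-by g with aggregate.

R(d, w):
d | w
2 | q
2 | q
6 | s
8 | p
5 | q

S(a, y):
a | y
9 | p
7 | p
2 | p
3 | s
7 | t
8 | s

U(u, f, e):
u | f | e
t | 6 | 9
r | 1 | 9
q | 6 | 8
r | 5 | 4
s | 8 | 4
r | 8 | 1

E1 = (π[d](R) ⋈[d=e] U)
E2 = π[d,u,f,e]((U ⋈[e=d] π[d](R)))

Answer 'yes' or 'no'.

E1 stepwise |·|:
  R → 5
  π[d](R) → 5
  U → 6
  (π[d](R) ⋈[d=e] U) → 1
E2 stepwise |·|:
  U → 6
  R → 5
  π[d](R) → 5
  (U ⋈[e=d] π[d](R)) → 1
  π[d,u,f,e]((U ⋈[e=d] π[d](R))) → 1

E1 and E2 produce the same multiset:
d | u | f | e
8 | q | 6 | 8

yes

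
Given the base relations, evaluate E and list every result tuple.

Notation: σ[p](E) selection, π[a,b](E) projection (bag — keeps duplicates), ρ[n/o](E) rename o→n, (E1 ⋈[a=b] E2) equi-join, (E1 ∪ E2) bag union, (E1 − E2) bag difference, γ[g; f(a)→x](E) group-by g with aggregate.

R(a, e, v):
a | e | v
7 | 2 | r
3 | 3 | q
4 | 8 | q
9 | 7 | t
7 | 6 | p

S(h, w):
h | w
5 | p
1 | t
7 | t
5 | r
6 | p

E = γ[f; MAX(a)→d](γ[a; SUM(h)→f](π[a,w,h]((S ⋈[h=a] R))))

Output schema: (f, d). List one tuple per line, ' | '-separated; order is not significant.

Row counts bottom-up:
  S → 5
  R → 5
  (S ⋈[h=a] R) → 2
  π[a,w,h]((S ⋈[h=a] R)) → 2
  γ[a; SUM(h)→f](π[a,w,h]((S ⋈[h=a] R))) → 1
  γ[f; MAX(a)→d](γ[a; SUM(h)→f](π[a,w,h]((S ⋈[h=a] R)))) → 1

== RESULT ==
f | d
14 | 7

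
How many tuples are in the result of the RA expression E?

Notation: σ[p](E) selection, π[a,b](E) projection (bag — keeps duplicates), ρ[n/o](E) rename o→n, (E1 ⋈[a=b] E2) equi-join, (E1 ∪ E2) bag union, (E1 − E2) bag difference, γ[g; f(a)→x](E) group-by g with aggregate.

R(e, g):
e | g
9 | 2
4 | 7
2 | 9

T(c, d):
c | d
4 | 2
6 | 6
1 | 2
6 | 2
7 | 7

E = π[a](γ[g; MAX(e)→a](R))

Subexpression sizes:
  R → 3
  γ[g; MAX(e)→a](R) → 3
  π[a](γ[g; MAX(e)→a](R)) → 3

|E| = 3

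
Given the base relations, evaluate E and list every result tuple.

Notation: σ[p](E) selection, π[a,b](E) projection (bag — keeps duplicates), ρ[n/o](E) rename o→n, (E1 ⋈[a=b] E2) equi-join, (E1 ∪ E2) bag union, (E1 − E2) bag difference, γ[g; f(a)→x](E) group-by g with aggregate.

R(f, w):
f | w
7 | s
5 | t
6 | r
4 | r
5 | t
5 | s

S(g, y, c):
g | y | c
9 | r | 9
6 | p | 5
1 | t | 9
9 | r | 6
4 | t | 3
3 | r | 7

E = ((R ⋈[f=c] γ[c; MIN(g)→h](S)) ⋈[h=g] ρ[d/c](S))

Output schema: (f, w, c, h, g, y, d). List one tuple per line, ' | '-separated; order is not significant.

Subexpression sizes:
  R → 6
  S → 6
  γ[c; MIN(g)→h](S) → 5
  (R ⋈[f=c] γ[c; MIN(g)→h](S)) → 5
  S → 6
  ρ[d/c](S) → 6
  ((R ⋈[f=c] γ[c; MIN(g)→h](S)) ⋈[h=g] ρ[d/c](S)) → 6

== RESULT ==
f | w | c | h | g | y | d
5 | s | 5 | 6 | 6 | p | 5
5 | t | 5 | 6 | 6 | p | 5
5 | t | 5 | 6 | 6 | p | 5
6 | r | 6 | 9 | 9 | r | 6
6 | r | 6 | 9 | 9 | r | 9
7 | s | 7 | 3 | 3 | r | 7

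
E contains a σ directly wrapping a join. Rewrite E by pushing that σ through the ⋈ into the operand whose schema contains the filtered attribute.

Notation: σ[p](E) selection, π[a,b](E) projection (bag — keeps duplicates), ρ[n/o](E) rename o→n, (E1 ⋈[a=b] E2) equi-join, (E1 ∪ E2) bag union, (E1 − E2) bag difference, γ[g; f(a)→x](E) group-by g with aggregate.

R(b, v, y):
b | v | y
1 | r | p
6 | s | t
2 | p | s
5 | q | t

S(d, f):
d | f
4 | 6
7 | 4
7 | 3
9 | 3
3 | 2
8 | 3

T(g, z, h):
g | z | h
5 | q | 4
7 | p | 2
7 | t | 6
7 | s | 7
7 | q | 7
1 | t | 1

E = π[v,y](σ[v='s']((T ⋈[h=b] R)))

σ filters on v, owned by the right side.
E' = π[v,y]((T ⋈[h=b] σ[v='s'](R)))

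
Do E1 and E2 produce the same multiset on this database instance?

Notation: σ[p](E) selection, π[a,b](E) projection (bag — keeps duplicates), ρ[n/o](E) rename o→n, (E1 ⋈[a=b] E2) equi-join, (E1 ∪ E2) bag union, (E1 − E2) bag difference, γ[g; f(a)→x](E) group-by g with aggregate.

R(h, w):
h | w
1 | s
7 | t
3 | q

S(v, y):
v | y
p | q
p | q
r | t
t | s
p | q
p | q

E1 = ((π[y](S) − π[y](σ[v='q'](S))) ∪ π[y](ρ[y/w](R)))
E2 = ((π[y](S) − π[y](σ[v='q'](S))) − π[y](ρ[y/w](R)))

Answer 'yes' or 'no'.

E1 per-node cardinality:
  S → 6
  π[y](S) → 6
  S → 6
  σ[v='q'](S) → 0
  π[y](σ[v='q'](S)) → 0
  (π[y](S) − π[y](σ[v='q'](S))) → 6
  R → 3
  ρ[y/w](R) → 3
  π[y](ρ[y/w](R)) → 3
  ((π[y](S) − π[y](σ[v='q'](S))) ∪ π[y](ρ[y/w](R))) → 9
E2 per-node cardinality:
  S → 6
  π[y](S) → 6
  S → 6
  σ[v='q'](S) → 0
  π[y](σ[v='q'](S)) → 0
  (π[y](S) − π[y](σ[v='q'](S))) → 6
  R → 3
  ρ[y/w](R) → 3
  π[y](ρ[y/w](R)) → 3
  ((π[y](S) − π[y](σ[v='q'](S))) − π[y](ρ[y/w](R))) → 3

E1 result:
y
q
q
q
q
q
s
s
t
t
E2 result:
y
q
q
q
Witness: ('t',) appears 2× in E1 but 0× in E2.

no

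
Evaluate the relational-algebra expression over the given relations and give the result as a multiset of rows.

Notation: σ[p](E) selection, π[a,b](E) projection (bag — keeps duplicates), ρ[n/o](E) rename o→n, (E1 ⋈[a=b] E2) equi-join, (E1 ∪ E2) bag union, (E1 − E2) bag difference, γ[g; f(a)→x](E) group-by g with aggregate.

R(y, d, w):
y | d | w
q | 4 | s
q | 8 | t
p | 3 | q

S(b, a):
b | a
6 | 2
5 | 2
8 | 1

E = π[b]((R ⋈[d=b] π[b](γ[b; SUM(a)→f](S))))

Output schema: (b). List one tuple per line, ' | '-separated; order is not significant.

Stepwise |·|:
  R → 3
  S → 3
  γ[b; SUM(a)→f](S) → 3
  π[b](γ[b; SUM(a)→f](S)) → 3
  (R ⋈[d=b] π[b](γ[b; SUM(a)→f](S))) → 1
  π[b]((R ⋈[d=b] π[b](γ[b; SUM(a)→f](S)))) → 1

== RESULT ==
b
8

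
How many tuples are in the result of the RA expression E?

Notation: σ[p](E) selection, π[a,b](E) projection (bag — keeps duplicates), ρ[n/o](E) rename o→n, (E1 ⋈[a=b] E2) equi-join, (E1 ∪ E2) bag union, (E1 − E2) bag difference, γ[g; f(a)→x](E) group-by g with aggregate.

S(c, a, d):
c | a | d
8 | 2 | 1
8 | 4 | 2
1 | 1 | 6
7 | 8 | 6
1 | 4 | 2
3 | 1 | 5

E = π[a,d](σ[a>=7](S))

Subexpression sizes:
  S → 6
  σ[a>=7](S) → 1
  π[a,d](σ[a>=7](S)) → 1

|E| = 1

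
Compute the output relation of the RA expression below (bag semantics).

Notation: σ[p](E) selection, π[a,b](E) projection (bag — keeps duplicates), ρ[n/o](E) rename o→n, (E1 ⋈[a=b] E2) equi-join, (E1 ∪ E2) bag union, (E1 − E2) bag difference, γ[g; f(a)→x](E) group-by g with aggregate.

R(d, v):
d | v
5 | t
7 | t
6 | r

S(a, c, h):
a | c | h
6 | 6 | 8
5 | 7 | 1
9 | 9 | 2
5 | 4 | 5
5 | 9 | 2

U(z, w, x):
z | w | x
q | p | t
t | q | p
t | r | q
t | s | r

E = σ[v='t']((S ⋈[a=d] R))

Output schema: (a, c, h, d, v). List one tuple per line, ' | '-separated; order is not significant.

Per-node cardinality:
  S → 5
  R → 3
  (S ⋈[a=d] R) → 4
  σ[v='t']((S ⋈[a=d] R)) → 3

== RESULT ==
a | c | h | d | v
5 | 4 | 5 | 5 | t
5 | 7 | 1 | 5 | t
5 | 9 | 2 | 5 | t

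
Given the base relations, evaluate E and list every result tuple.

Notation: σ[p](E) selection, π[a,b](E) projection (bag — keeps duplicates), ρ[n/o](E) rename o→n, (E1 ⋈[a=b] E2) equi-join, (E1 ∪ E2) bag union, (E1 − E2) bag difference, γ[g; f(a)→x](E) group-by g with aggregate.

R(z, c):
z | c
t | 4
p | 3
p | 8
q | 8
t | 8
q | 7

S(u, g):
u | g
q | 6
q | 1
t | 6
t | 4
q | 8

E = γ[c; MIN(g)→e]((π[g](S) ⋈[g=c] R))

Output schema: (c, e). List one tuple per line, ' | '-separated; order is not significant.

Stepwise |·|:
  S → 5
  π[g](S) → 5
  R → 6
  (π[g](S) ⋈[g=c] R) → 4
  γ[c; MIN(g)→e]((π[g](S) ⋈[g=c] R)) → 2

== RESULT ==
c | e
4 | 4
8 | 8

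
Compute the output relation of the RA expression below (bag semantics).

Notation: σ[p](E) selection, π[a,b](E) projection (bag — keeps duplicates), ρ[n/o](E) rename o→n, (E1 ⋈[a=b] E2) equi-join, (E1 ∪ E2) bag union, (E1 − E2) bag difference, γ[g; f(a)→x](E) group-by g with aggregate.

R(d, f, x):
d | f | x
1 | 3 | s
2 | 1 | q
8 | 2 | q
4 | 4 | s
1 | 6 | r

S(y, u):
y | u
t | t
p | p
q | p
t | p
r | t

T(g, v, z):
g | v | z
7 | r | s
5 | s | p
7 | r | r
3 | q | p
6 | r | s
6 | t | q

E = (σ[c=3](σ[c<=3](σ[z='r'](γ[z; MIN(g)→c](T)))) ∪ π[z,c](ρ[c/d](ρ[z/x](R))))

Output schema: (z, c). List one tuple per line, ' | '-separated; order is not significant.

Subexpression sizes:
  T → 6
  γ[z; MIN(g)→c](T) → 4
  σ[z='r'](γ[z; MIN(g)→c](T)) → 1
  σ[c<=3](σ[z='r'](γ[z; MIN(g)→c](T))) → 0
  σ[c=3](σ[c<=3](σ[z='r'](γ[z; MIN(g)→c](T)))) → 0
  R → 5
  ρ[z/x](R) → 5
  ρ[c/d](ρ[z/x](R)) → 5
  π[z,c](ρ[c/d](ρ[z/x](R))) → 5
  (σ[c=3](σ[c<=3](σ[z='r'](γ[z; MIN(g)→c](T)))) ∪ π[z,c](ρ[c/d](ρ[z/x](R)))) → 5

== RESULT ==
z | c
q | 2
q | 8
r | 1
s | 1
s | 4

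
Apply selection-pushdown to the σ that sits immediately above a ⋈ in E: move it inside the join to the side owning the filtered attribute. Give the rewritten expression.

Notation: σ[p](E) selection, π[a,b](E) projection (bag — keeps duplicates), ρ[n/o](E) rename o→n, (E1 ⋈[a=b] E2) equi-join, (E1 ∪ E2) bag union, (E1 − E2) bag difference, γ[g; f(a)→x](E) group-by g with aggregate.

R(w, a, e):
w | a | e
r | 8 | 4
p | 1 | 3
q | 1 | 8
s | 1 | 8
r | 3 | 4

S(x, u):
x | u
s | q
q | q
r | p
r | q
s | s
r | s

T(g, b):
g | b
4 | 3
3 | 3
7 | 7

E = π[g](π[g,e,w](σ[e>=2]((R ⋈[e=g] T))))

σ filters on e, owned by the left side.
E' = π[g](π[g,e,w]((σ[e>=2](R) ⋈[e=g] T)))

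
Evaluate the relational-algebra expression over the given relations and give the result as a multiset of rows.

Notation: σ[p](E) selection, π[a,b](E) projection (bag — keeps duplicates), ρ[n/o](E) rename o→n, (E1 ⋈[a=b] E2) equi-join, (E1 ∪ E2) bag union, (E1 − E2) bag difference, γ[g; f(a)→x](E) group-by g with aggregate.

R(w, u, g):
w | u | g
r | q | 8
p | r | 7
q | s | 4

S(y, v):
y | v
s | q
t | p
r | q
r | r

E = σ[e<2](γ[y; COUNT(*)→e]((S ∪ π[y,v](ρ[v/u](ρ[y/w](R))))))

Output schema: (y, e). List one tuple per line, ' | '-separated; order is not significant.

Subexpression sizes:
  S → 4
  R → 3
  ρ[y/w](R) → 3
  ρ[v/u](ρ[y/w](R)) → 3
  π[y,v](ρ[v/u](ρ[y/w](R))) → 3
  (S ∪ π[y,v](ρ[v/u](ρ[y/w](R)))) → 7
  γ[y; COUNT(*)→e]((S ∪ π[y,v](ρ[v/u](ρ[y/w](R))))) → 5
  σ[e<2](γ[y; COUNT(*)→e]((S ∪ π[y,v](ρ[v/u](ρ[y/w](R)))))) → 4

== RESULT ==
y | e
p | 1
q | 1
s | 1
t | 1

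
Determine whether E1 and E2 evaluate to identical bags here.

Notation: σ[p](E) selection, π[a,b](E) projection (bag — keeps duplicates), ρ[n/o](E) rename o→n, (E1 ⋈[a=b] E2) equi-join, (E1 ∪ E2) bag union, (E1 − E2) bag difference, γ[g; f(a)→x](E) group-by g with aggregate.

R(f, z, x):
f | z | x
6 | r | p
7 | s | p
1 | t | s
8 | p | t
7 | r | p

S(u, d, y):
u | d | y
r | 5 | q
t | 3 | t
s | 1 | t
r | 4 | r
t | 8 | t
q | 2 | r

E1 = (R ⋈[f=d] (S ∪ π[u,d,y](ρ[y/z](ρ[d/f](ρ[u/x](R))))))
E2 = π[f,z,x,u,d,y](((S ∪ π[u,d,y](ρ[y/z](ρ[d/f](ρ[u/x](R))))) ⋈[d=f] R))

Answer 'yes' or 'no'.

E1 stepwise |·|:
  R → 5
  S → 6
  R → 5
  ρ[u/x](R) → 5
  ρ[d/f](ρ[u/x](R)) → 5
  ρ[y/z](ρ[d/f](ρ[u/x](R))) → 5
  π[u,d,y](ρ[y/z](ρ[d/f](ρ[u/x](R)))) → 5
  (S ∪ π[u,d,y](ρ[y/z](ρ[d/f](ρ[u/x](R))))) → 11
  (R ⋈[f=d] (S ∪ π[u,d,y](ρ[y/z](ρ[d/f](ρ[u/x](R)))))) → 9
E2 stepwise |·|:
  S → 6
  R → 5
  ρ[u/x](R) → 5
  ρ[d/f](ρ[u/x](R)) → 5
  ρ[y/z](ρ[d/f](ρ[u/x](R))) → 5
  π[u,d,y](ρ[y/z](ρ[d/f](ρ[u/x](R)))) → 5
  (S ∪ π[u,d,y](ρ[y/z](ρ[d/f](ρ[u/x](R))))) → 11
  R → 5
  ((S ∪ π[u,d,y](ρ[y/z](ρ[d/f](ρ[u/x](R))))) ⋈[d=f] R) → 9
  π[f,z,x,u,d,y](((S ∪ π[u,d,y](ρ[y/z](ρ[d/f](ρ[u/x](R))))) ⋈[d=f] R)) → 9

E1 and E2 produce the same multiset:
f | z | x | u | d | y
1 | t | s | s | 1 | t
1 | t | s | s | 1 | t
6 | r | p | p | 6 | r
7 | r | p | p | 7 | r
7 | r | p | p | 7 | s
7 | s | p | p | 7 | r
7 | s | p | p | 7 | s
8 | p | t | t | 8 | p
8 | p | t | t | 8 | t

yes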